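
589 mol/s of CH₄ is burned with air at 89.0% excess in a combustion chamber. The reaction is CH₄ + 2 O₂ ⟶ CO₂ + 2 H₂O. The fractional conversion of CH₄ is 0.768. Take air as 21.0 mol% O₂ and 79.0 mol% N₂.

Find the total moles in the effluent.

Stoichiometric O₂ = 2 × 589 = 1178 mol/s; O₂ fed = 1178 × 1.890 = 2226 mol/s.
N₂ fed = 2226 × 79/21 = 8376 mol/s.
Fuel reacted = 0.768 × 589 → ξ = 452.4 mol/s.
Outlet (n = n₀ + ν ξ):
  CH₄: 589 − 1(452.4) = 136.6
  O₂: 2226 − 2(452.4) = 1322
  N₂: 8376 (inert)
  CO₂: 0 + 1(452.4) = 452.4
  H₂O: 0 + 2(452.4) = 904.7
Total out = 136.6 + 1322 + 8376 + 452.4 + 904.7 = 11190 mol/s.

11200 mol/s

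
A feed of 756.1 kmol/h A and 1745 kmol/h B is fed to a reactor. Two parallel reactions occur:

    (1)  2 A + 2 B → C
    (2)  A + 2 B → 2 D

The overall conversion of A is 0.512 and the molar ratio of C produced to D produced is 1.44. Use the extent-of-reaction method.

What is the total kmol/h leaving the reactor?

Conversion of A: A consumed = 0.512 × 756.1 = 387.1 kmol/h = 2ξ₁ + 1ξ₂.
Selectivity: 1ξ₁ / (2ξ₂) = 1.44 → ξ₁ = 2.88 ξ₂.
Substitute: (2·2.88 + 1) ξ₂ = 387.1 → ξ₂ = 57.27 kmol/h, ξ₁ = 164.9 kmol/h.
Outlet amounts (n = n₀ + Σ ν·ξ):
  A: 756.1 − 2(164.9) − 1(57.27) = 369
  B: 1745 − 2(164.9) − 2(57.27) = 1301
  C: 0 + 1(164.9) = 164.9
  D: 0 + 2(57.27) = 114.5
Total out = 369 + 1301 + 164.9 + 114.5 = 1949 kmol/h.

1950 kmol/h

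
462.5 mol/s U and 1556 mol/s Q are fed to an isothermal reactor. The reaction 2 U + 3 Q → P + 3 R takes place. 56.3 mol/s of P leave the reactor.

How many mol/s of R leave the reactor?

For P: n = n₀ + 1ξ → 56.3 = 0 + 1ξ, giving ξ = 56.3 mol/s.
Outlet amounts (n = n₀ + ν ξ):
  U: 462.5 − 2(56.3) = 349.9
  Q: 1556 − 3(56.3) = 1387
  P: 0 + 1(56.3) = 56.3
  R: 0 + 3(56.3) = 168.9

169 mol/s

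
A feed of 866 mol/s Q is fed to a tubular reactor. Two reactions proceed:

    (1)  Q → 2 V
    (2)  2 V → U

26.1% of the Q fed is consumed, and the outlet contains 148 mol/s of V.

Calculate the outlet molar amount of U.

Conversion of Q: Q consumed = 1ξ₁ = 0.261 × 866 → ξ₁ = 226 mol/s.
V balance: n_V = 0 + 2ξ₁ − 2ξ₂ = 148 → ξ₂ = (2·226 − 148)/2 = 152 mol/s.
Outlet amounts (n = n₀ + Σ ν·ξ):
  Q: 866 − 1(226) = 640
  V: 0 + 2(226) − 2(152) = 148
  U: 0 + 1(152) = 152

152 mol/s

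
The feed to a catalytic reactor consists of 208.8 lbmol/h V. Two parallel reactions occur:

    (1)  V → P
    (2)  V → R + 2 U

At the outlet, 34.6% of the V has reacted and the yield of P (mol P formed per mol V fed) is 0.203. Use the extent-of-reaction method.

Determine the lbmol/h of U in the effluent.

59.7 lbmol/h

Yield of P: 1ξ₁ / 208.8 = 0.203 → ξ₁ = 42.39 lbmol/h.
Conversion of V: 1ξ₁ + 1ξ₂ = 0.346 × 208.8 = 72.24 → ξ₂ = 29.86 lbmol/h.
Outlet amounts (n = n₀ + Σ ν·ξ):
  V: 208.8 − 1(42.39) − 1(29.86) = 136.6
  P: 0 + 1(42.39) = 42.39
  R: 0 + 1(29.86) = 29.86
  U: 0 + 2(29.86) = 59.72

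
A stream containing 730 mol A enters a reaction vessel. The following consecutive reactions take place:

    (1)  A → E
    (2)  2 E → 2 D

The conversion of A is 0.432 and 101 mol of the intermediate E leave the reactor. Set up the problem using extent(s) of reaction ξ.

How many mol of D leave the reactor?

214 mol

Conversion of A: A consumed = 1ξ₁ = 0.432 × 730 → ξ₁ = 315.4 mol.
E balance: n_E = 0 + 1ξ₁ − 2ξ₂ = 101 → ξ₂ = (1·315.4 − 101)/2 = 107.2 mol.
Outlet amounts (n = n₀ + Σ ν·ξ):
  A: 730 − 1(315.4) = 414.6
  E: 0 + 1(315.4) − 2(107.2) = 101
  D: 0 + 2(107.2) = 214.4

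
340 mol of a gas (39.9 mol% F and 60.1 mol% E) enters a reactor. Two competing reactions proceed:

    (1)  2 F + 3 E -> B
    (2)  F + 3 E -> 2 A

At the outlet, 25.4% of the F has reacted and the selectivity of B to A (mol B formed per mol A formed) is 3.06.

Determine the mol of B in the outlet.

Conversion of F: F consumed = 0.254 × 135.7 = 34.46 mol = 2ξ₁ + 1ξ₂.
Selectivity: 1ξ₁ / (2ξ₂) = 3.06 → ξ₁ = 6.12 ξ₂.
Substitute: (2·6.12 + 1) ξ₂ = 34.46 → ξ₂ = 2.603 mol, ξ₁ = 15.93 mol.
Outlet amounts (n = n₀ + Σ ν·ξ):
  F: 135.7 − 2(15.93) − 1(2.603) = 101.2
  E: 204.3 − 3(15.93) − 3(2.603) = 148.7
  B: 0 + 1(15.93) = 15.93
  A: 0 + 2(2.603) = 5.205

15.9 mol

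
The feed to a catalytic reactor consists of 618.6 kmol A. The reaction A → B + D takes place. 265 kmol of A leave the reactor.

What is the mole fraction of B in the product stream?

0.364

For A: n = n₀ − 1ξ → 265 = 618.6 − 1ξ, giving ξ = 353.6 kmol.
Outlet amounts (n = n₀ + ν ξ):
  A: 618.6 − 1(353.6) = 265
  B: 0 + 1(353.6) = 353.6
  D: 0 + 1(353.6) = 353.6
Total out = 972.2 kmol; y_B = 353.6 / 972.2 = 0.3637.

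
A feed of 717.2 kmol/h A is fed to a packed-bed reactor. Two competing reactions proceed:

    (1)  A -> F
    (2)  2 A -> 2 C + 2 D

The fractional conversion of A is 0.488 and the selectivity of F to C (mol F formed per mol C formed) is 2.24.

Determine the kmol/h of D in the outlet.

Conversion of A: A consumed = 0.488 × 717.2 = 350 kmol/h = 1ξ₁ + 2ξ₂.
Selectivity: 1ξ₁ / (2ξ₂) = 2.24 → ξ₁ = 4.48 ξ₂.
Substitute: (1·4.48 + 2) ξ₂ = 350 → ξ₂ = 54.01 kmol/h, ξ₁ = 242 kmol/h.
Outlet amounts (n = n₀ + Σ ν·ξ):
  A: 717.2 − 1(242) − 2(54.01) = 367.2
  F: 0 + 1(242) = 242
  C: 0 + 2(54.01) = 108
  D: 0 + 2(54.01) = 108

108 kmol/h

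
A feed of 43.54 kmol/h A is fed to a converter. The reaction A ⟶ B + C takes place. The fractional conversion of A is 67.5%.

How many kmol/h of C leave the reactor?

29.4 kmol/h

A reacted = 0.675 × 43.54 = 29.39 kmol/h; ν_A = −1, so ξ = 29.39/1 = 29.39 kmol/h.
Outlet amounts (n = n₀ + ν ξ):
  A: 43.54 − 1(29.39) = 14.15
  B: 0 + 1(29.39) = 29.39
  C: 0 + 1(29.39) = 29.39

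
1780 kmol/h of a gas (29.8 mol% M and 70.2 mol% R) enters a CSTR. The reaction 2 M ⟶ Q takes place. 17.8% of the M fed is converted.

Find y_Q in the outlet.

0.0272

M reacted = 0.178 × 530.4 = 94.42 kmol/h; ν_M = −2, so ξ = 94.42/2 = 47.21 kmol/h.
Outlet amounts (n = n₀ + ν ξ):
  M: 530.4 − 2(47.21) = 436
  Q: 0 + 1(47.21) = 47.21
  R: 1250 (inert)
Total out = 1733 kmol/h; y_Q = 47.21 / 1733 = 0.02724.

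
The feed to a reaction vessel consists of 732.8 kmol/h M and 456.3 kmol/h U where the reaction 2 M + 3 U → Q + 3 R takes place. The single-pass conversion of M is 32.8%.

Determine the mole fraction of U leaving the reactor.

0.0896

M reacted = 0.328 × 732.8 = 240.4 kmol/h; ν_M = −2, so ξ = 240.4/2 = 120.2 kmol/h.
Outlet amounts (n = n₀ + ν ξ):
  M: 732.8 − 2(120.2) = 492.4
  U: 456.3 − 3(120.2) = 95.76
  Q: 0 + 1(120.2) = 120.2
  R: 0 + 3(120.2) = 360.5
Total out = 1069 kmol/h; y_U = 95.76 / 1069 = 0.08959.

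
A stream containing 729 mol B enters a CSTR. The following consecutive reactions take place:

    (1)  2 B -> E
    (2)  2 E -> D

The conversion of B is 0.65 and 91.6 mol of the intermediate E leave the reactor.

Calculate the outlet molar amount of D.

Conversion of B: B consumed = 2ξ₁ = 0.65 × 729 → ξ₁ = 236.9 mol.
E balance: n_E = 0 + 1ξ₁ − 2ξ₂ = 91.6 → ξ₂ = (1·236.9 − 91.6)/2 = 72.66 mol.
Outlet amounts (n = n₀ + Σ ν·ξ):
  B: 729 − 2(236.9) = 255.1
  E: 0 + 1(236.9) − 2(72.66) = 91.6
  D: 0 + 1(72.66) = 72.66

72.7 mol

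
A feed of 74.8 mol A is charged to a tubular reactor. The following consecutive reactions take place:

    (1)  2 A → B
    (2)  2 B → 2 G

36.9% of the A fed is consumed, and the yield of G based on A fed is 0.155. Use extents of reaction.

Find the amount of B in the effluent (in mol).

2.21 mol

Conversion of A: A consumed = 2ξ₁ = 0.369 × 74.8 → ξ₁ = 13.8 mol.
Yield of G: 2ξ₂ / 74.8 = 0.155 → ξ₂ = 5.797 mol.
Outlet amounts (n = n₀ + Σ ν·ξ):
  A: 74.8 − 2(13.8) = 47.2
  B: 0 + 1(13.8) − 2(5.797) = 2.207
  G: 0 + 2(5.797) = 11.59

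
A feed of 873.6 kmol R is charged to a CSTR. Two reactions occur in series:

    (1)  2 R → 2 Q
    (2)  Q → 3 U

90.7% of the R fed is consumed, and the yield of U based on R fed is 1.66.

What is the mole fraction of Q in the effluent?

0.168

Conversion of R: R consumed = 2ξ₁ = 0.907 × 873.6 → ξ₁ = 396.2 kmol.
Yield of U: 3ξ₂ / 873.6 = 1.66 → ξ₂ = 483.4 kmol.
Outlet amounts (n = n₀ + Σ ν·ξ):
  R: 873.6 − 2(396.2) = 81.24
  Q: 0 + 2(396.2) − 1(483.4) = 309
  U: 0 + 3(483.4) = 1450
Total out = 1840 kmol; y_Q = 309 / 1840 = 0.1679.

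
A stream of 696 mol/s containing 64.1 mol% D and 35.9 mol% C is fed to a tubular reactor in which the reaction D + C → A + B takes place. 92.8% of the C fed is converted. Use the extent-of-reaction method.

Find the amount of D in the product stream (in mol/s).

214 mol/s

C reacted = 0.928 × 249.9 = 231.9 mol/s; ν_C = −1, so ξ = 231.9/1 = 231.9 mol/s.
Outlet amounts (n = n₀ + ν ξ):
  D: 446.1 − 1(231.9) = 214.3
  C: 249.9 − 1(231.9) = 17.99
  A: 0 + 1(231.9) = 231.9
  B: 0 + 1(231.9) = 231.9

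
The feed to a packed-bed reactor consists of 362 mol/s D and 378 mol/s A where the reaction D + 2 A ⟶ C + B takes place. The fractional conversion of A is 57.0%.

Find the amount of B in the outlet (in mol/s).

A reacted = 0.57 × 378 = 215.5 mol/s; ν_A = −2, so ξ = 215.5/2 = 107.7 mol/s.
Outlet amounts (n = n₀ + ν ξ):
  D: 362 − 1(107.7) = 254.3
  A: 378 − 2(107.7) = 162.5
  C: 0 + 1(107.7) = 107.7
  B: 0 + 1(107.7) = 107.7

108 mol/s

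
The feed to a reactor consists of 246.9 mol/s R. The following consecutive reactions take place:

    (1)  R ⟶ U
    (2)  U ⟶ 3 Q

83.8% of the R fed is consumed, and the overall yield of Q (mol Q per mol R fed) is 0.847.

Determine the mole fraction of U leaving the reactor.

0.355

Conversion of R: R consumed = 1ξ₁ = 0.838 × 246.9 → ξ₁ = 206.9 mol/s.
Yield of Q: 3ξ₂ / 246.9 = 0.847 → ξ₂ = 69.71 mol/s.
Outlet amounts (n = n₀ + Σ ν·ξ):
  R: 246.9 − 1(206.9) = 40
  U: 0 + 1(206.9) − 1(69.71) = 137.2
  Q: 0 + 3(69.71) = 209.1
Total out = 386.3 mol/s; y_U = 137.2 / 386.3 = 0.3551.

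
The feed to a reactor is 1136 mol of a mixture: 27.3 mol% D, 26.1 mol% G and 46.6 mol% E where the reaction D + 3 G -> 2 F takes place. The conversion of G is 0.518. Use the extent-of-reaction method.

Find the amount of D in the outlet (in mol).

259 mol

G reacted = 0.518 × 296.5 = 153.6 mol; ν_G = −3, so ξ = 153.6/3 = 51.19 mol.
Outlet amounts (n = n₀ + ν ξ):
  D: 310.1 − 1(51.19) = 258.9
  G: 296.5 − 3(51.19) = 142.9
  F: 0 + 2(51.19) = 102.4
  E: 529.4 (inert)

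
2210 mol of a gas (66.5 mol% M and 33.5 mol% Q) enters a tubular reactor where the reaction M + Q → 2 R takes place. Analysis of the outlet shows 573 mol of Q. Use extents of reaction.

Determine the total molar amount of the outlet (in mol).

2210 mol

For Q: n = n₀ − 1ξ → 573 = 740.4 − 1ξ, giving ξ = 167.4 mol.
Outlet amounts (n = n₀ + ν ξ):
  M: 1470 − 1(167.4) = 1302
  Q: 740.4 − 1(167.4) = 573
  R: 0 + 2(167.4) = 334.7
Total out = 1302 + 573 + 334.7 = 2210 mol.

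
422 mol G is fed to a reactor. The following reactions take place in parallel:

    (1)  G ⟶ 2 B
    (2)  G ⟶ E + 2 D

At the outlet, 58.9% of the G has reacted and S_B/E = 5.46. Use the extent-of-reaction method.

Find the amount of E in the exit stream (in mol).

Conversion of G: G consumed = 0.589 × 422 = 248.6 mol = 1ξ₁ + 1ξ₂.
Selectivity: 2ξ₁ / (1ξ₂) = 5.46 → ξ₁ = 2.73 ξ₂.
Substitute: (1·2.73 + 1) ξ₂ = 248.6 → ξ₂ = 66.64 mol, ξ₁ = 181.9 mol.
Outlet amounts (n = n₀ + Σ ν·ξ):
  G: 422 − 1(181.9) − 1(66.64) = 173.4
  B: 0 + 2(181.9) = 363.8
  E: 0 + 1(66.64) = 66.64
  D: 0 + 2(66.64) = 133.3

66.6 mol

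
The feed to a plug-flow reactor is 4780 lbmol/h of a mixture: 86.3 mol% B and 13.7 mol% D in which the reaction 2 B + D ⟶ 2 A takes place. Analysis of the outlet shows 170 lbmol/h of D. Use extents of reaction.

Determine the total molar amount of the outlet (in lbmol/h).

For D: n = n₀ − 1ξ → 170 = 654.9 − 1ξ, giving ξ = 484.9 lbmol/h.
Outlet amounts (n = n₀ + ν ξ):
  B: 4125 − 2(484.9) = 3155
  D: 654.9 − 1(484.9) = 170
  A: 0 + 2(484.9) = 969.7
Total out = 3155 + 170 + 969.7 = 4295 lbmol/h.

4300 lbmol/h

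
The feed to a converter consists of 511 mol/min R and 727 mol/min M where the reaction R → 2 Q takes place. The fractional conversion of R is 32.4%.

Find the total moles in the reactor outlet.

1400 mol/min

R reacted = 0.324 × 511 = 165.6 mol/min; ν_R = −1, so ξ = 165.6/1 = 165.6 mol/min.
Outlet amounts (n = n₀ + ν ξ):
  R: 511 − 1(165.6) = 345.4
  Q: 0 + 2(165.6) = 331.1
  M: 727 (inert)
Total out = 345.4 + 331.1 + 727 = 1404 mol/min.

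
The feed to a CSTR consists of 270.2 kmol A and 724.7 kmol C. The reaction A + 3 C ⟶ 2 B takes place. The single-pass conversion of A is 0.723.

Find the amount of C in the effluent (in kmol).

139 kmol

A reacted = 0.723 × 270.2 = 195.4 kmol; ν_A = −1, so ξ = 195.4/1 = 195.4 kmol.
Outlet amounts (n = n₀ + ν ξ):
  A: 270.2 − 1(195.4) = 74.85
  C: 724.7 − 3(195.4) = 138.6
  B: 0 + 2(195.4) = 390.7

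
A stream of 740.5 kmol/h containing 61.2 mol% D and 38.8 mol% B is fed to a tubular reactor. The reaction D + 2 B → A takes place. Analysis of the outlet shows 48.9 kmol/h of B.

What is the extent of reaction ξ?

For B: n = n₀ − 2ξ → 48.9 = 287.3 − 2ξ, giving ξ = 119.2 kmol/h.
Outlet amounts (n = n₀ + ν ξ):
  D: 453.2 − 1(119.2) = 334
  B: 287.3 − 2(119.2) = 48.9
  A: 0 + 1(119.2) = 119.2

ξ = 119 kmol/h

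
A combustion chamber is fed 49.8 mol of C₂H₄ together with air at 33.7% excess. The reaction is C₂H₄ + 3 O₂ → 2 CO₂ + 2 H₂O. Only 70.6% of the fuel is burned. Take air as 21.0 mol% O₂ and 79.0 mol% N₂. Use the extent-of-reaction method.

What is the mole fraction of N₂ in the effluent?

Stoichiometric O₂ = 3 × 49.8 = 149.4 mol; O₂ fed = 149.4 × 1.337 = 199.7 mol.
N₂ fed = 199.7 × 79/21 = 751.4 mol.
Fuel reacted = 0.706 × 49.8 → ξ = 35.16 mol.
Outlet (n = n₀ + ν ξ):
  C₂H₄: 49.8 − 1(35.16) = 14.64
  O₂: 199.7 − 3(35.16) = 94.27
  N₂: 751.4 (inert)
  CO₂: 0 + 2(35.16) = 70.32
  H₂O: 0 + 2(35.16) = 70.32
Total out = 1001 mol; y_N₂ = 751.4 / 1001 = 0.7507.

0.751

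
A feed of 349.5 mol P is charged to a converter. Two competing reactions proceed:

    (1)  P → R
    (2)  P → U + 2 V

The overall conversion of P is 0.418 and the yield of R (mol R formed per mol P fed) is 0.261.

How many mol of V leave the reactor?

110 mol

Yield of R: 1ξ₁ / 349.5 = 0.261 → ξ₁ = 91.22 mol.
Conversion of P: 1ξ₁ + 1ξ₂ = 0.418 × 349.5 = 146.1 → ξ₂ = 54.87 mol.
Outlet amounts (n = n₀ + Σ ν·ξ):
  P: 349.5 − 1(91.22) − 1(54.87) = 203.4
  R: 0 + 1(91.22) = 91.22
  U: 0 + 1(54.87) = 54.87
  V: 0 + 2(54.87) = 109.7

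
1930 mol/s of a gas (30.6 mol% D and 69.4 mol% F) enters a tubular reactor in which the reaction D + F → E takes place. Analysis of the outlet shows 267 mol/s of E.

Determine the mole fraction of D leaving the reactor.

For E: n = n₀ + 1ξ → 267 = 0 + 1ξ, giving ξ = 267 mol/s.
Outlet amounts (n = n₀ + ν ξ):
  D: 590.6 − 1(267) = 323.6
  F: 1339 − 1(267) = 1072
  E: 0 + 1(267) = 267
Total out = 1663 mol/s; y_D = 323.6 / 1663 = 0.1946.

0.195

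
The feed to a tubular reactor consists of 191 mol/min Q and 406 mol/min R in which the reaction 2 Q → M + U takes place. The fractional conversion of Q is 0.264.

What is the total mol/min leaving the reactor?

597 mol/min

Q reacted = 0.264 × 191 = 50.42 mol/min; ν_Q = −2, so ξ = 50.42/2 = 25.21 mol/min.
Outlet amounts (n = n₀ + ν ξ):
  Q: 191 − 2(25.21) = 140.6
  M: 0 + 1(25.21) = 25.21
  U: 0 + 1(25.21) = 25.21
  R: 406 (inert)
Total out = 140.6 + 25.21 + 25.21 + 406 = 597 mol/min.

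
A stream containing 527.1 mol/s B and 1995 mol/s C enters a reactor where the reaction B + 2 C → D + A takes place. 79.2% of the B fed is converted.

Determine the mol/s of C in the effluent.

1160 mol/s

B reacted = 0.792 × 527.1 = 417.5 mol/s; ν_B = −1, so ξ = 417.5/1 = 417.5 mol/s.
Outlet amounts (n = n₀ + ν ξ):
  B: 527.1 − 1(417.5) = 109.6
  C: 1995 − 2(417.5) = 1160
  D: 0 + 1(417.5) = 417.5
  A: 0 + 1(417.5) = 417.5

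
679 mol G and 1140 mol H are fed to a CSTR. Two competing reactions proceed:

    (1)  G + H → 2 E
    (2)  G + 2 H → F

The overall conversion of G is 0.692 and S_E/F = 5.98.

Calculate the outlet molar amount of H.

Conversion of G: G consumed = 0.692 × 679 = 469.9 mol = 1ξ₁ + 1ξ₂.
Selectivity: 2ξ₁ / (1ξ₂) = 5.98 → ξ₁ = 2.99 ξ₂.
Substitute: (1·2.99 + 1) ξ₂ = 469.9 → ξ₂ = 117.8 mol, ξ₁ = 352.1 mol.
Outlet amounts (n = n₀ + Σ ν·ξ):
  G: 679 − 1(352.1) − 1(117.8) = 209.1
  H: 1140 − 1(352.1) − 2(117.8) = 552.4
  E: 0 + 2(352.1) = 704.2
  F: 0 + 1(117.8) = 117.8

552 mol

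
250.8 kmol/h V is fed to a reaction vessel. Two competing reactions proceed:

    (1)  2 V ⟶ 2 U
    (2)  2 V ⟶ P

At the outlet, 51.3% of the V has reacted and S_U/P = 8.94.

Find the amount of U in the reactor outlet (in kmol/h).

Conversion of V: V consumed = 0.513 × 250.8 = 128.7 kmol/h = 2ξ₁ + 2ξ₂.
Selectivity: 2ξ₁ / (1ξ₂) = 8.94 → ξ₁ = 4.47 ξ₂.
Substitute: (2·4.47 + 2) ξ₂ = 128.7 → ξ₂ = 11.76 kmol/h, ξ₁ = 52.57 kmol/h.
Outlet amounts (n = n₀ + Σ ν·ξ):
  V: 250.8 − 2(52.57) − 2(11.76) = 122.1
  U: 0 + 2(52.57) = 105.1
  P: 0 + 1(11.76) = 11.76

105 kmol/h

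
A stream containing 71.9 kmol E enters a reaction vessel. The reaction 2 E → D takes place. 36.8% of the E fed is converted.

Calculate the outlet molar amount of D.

13.2 kmol

E reacted = 0.368 × 71.9 = 26.46 kmol; ν_E = −2, so ξ = 26.46/2 = 13.23 kmol.
Outlet amounts (n = n₀ + ν ξ):
  E: 71.9 − 2(13.23) = 45.44
  D: 0 + 1(13.23) = 13.23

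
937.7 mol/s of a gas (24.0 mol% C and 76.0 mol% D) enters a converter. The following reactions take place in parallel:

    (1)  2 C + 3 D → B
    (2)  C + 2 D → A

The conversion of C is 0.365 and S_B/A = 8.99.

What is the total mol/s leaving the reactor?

Conversion of C: C consumed = 0.365 × 225 = 82.14 mol/s = 2ξ₁ + 1ξ₂.
Selectivity: 1ξ₁ / (1ξ₂) = 8.99 → ξ₁ = 8.99 ξ₂.
Substitute: (2·8.99 + 1) ξ₂ = 82.14 → ξ₂ = 4.328 mol/s, ξ₁ = 38.91 mol/s.
Outlet amounts (n = n₀ + Σ ν·ξ):
  C: 225 − 2(38.91) − 1(4.328) = 142.9
  D: 712.7 − 3(38.91) − 2(4.328) = 587.3
  B: 0 + 1(38.91) = 38.91
  A: 0 + 1(4.328) = 4.328
Total out = 142.9 + 587.3 + 38.91 + 4.328 = 773.4 mol/s.

773 mol/s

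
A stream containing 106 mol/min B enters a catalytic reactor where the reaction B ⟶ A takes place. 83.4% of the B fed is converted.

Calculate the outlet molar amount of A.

B reacted = 0.834 × 106 = 88.4 mol/min; ν_B = −1, so ξ = 88.4/1 = 88.4 mol/min.
Outlet amounts (n = n₀ + ν ξ):
  B: 106 − 1(88.4) = 17.6
  A: 0 + 1(88.4) = 88.4

88.4 mol/min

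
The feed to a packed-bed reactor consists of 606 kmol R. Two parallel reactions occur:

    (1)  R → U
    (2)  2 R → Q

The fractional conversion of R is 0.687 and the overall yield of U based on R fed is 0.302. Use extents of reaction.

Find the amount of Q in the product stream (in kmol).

Yield of U: 1ξ₁ / 606 = 0.302 → ξ₁ = 183 kmol.
Conversion of R: 1ξ₁ + 2ξ₂ = 0.687 × 606 = 416.3 → ξ₂ = 116.7 kmol.
Outlet amounts (n = n₀ + Σ ν·ξ):
  R: 606 − 1(183) − 2(116.7) = 189.7
  U: 0 + 1(183) = 183
  Q: 0 + 1(116.7) = 116.7

117 kmol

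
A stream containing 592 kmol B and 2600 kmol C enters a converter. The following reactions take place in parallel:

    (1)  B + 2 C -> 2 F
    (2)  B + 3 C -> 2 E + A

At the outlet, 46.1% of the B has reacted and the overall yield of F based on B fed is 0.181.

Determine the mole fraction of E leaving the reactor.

0.15

Yield of F: 2ξ₁ / 592 = 0.181 → ξ₁ = 53.58 kmol.
Conversion of B: 1ξ₁ + 1ξ₂ = 0.461 × 592 = 272.9 → ξ₂ = 219.3 kmol.
Outlet amounts (n = n₀ + Σ ν·ξ):
  B: 592 − 1(53.58) − 1(219.3) = 319.1
  C: 2600 − 2(53.58) − 3(219.3) = 1835
  F: 0 + 2(53.58) = 107.2
  E: 0 + 2(219.3) = 438.7
  A: 0 + 1(219.3) = 219.3
Total out = 2919 kmol; y_E = 438.7 / 2919 = 0.1503.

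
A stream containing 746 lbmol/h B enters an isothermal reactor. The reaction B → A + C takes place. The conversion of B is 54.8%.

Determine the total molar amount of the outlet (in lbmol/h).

1150 lbmol/h

B reacted = 0.548 × 746 = 408.8 lbmol/h; ν_B = −1, so ξ = 408.8/1 = 408.8 lbmol/h.
Outlet amounts (n = n₀ + ν ξ):
  B: 746 − 1(408.8) = 337.2
  A: 0 + 1(408.8) = 408.8
  C: 0 + 1(408.8) = 408.8
Total out = 337.2 + 408.8 + 408.8 = 1155 lbmol/h.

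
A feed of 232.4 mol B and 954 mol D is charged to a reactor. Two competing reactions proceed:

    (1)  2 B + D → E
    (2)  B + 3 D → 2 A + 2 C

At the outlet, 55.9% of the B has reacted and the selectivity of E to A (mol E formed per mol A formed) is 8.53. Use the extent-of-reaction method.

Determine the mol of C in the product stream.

Conversion of B: B consumed = 0.559 × 232.4 = 129.9 mol = 2ξ₁ + 1ξ₂.
Selectivity: 1ξ₁ / (2ξ₂) = 8.53 → ξ₁ = 17.06 ξ₂.
Substitute: (2·17.06 + 1) ξ₂ = 129.9 → ξ₂ = 3.699 mol, ξ₁ = 63.11 mol.
Outlet amounts (n = n₀ + Σ ν·ξ):
  B: 232.4 − 2(63.11) − 1(3.699) = 102.5
  D: 954 − 1(63.11) − 3(3.699) = 879.8
  E: 0 + 1(63.11) = 63.11
  A: 0 + 2(3.699) = 7.398
  C: 0 + 2(3.699) = 7.398

7.4 mol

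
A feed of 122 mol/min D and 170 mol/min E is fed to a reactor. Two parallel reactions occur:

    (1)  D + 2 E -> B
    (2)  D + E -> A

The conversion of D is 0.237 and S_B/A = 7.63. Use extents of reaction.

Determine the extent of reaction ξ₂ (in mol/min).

ξ₂ = 3.35 mol/min

Conversion of D: D consumed = 0.237 × 122 = 28.91 mol/min = 1ξ₁ + 1ξ₂.
Selectivity: 1ξ₁ / (1ξ₂) = 7.63 → ξ₁ = 7.63 ξ₂.
Substitute: (1·7.63 + 1) ξ₂ = 28.91 → ξ₂ = 3.35 mol/min, ξ₁ = 25.56 mol/min.
Outlet amounts (n = n₀ + Σ ν·ξ):
  D: 122 − 1(25.56) − 1(3.35) = 93.09
  E: 170 − 2(25.56) − 1(3.35) = 115.5
  B: 0 + 1(25.56) = 25.56
  A: 0 + 1(3.35) = 3.35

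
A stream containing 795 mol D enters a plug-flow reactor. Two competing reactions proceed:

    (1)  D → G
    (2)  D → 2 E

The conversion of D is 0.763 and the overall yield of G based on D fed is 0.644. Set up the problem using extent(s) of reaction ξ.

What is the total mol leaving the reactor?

890 mol

Yield of G: 1ξ₁ / 795 = 0.644 → ξ₁ = 512 mol.
Conversion of D: 1ξ₁ + 1ξ₂ = 0.763 × 795 = 606.6 → ξ₂ = 94.61 mol.
Outlet amounts (n = n₀ + Σ ν·ξ):
  D: 795 − 1(512) − 1(94.61) = 188.4
  G: 0 + 1(512) = 512
  E: 0 + 2(94.61) = 189.2
Total out = 188.4 + 512 + 189.2 = 889.6 mol.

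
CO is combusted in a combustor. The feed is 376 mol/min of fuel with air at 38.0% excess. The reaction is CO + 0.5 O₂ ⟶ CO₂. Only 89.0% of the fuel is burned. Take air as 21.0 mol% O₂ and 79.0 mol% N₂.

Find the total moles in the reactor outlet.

Stoichiometric O₂ = 0.5 × 376 = 188 mol/min; O₂ fed = 188 × 1.380 = 259.4 mol/min.
N₂ fed = 259.4 × 79/21 = 976 mol/min.
Fuel reacted = 0.89 × 376 → ξ = 334.6 mol/min.
Outlet (n = n₀ + ν ξ):
  CO: 376 − 1(334.6) = 41.36
  O₂: 259.4 − 0.5(334.6) = 92.12
  N₂: 976 (inert)
  CO₂: 0 + 1(334.6) = 334.6
Total out = 41.36 + 92.12 + 976 + 334.6 = 1444 mol/min.

1440 mol/min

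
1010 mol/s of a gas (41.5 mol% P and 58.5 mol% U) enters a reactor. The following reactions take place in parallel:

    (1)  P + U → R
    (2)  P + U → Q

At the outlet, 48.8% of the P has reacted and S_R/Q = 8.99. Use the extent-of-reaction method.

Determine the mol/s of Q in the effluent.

20.5 mol/s

Conversion of P: P consumed = 0.488 × 419.1 = 204.5 mol/s = 1ξ₁ + 1ξ₂.
Selectivity: 1ξ₁ / (1ξ₂) = 8.99 → ξ₁ = 8.99 ξ₂.
Substitute: (1·8.99 + 1) ξ₂ = 204.5 → ξ₂ = 20.47 mol/s, ξ₁ = 184.1 mol/s.
Outlet amounts (n = n₀ + Σ ν·ξ):
  P: 419.1 − 1(184.1) − 1(20.47) = 214.6
  U: 590.9 − 1(184.1) − 1(20.47) = 386.3
  R: 0 + 1(184.1) = 184.1
  Q: 0 + 1(20.47) = 20.47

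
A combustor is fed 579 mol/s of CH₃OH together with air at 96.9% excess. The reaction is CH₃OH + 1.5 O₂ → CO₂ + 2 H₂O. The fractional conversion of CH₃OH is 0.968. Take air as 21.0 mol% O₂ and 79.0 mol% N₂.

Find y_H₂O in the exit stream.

Stoichiometric O₂ = 1.5 × 579 = 868.5 mol/s; O₂ fed = 868.5 × 1.969 = 1710 mol/s.
N₂ fed = 1710 × 79/21 = 6433 mol/s.
Fuel reacted = 0.968 × 579 → ξ = 560.5 mol/s.
Outlet (n = n₀ + ν ξ):
  CH₃OH: 579 − 1(560.5) = 18.53
  O₂: 1710 − 1.5(560.5) = 869.4
  N₂: 6433 (inert)
  CO₂: 0 + 1(560.5) = 560.5
  H₂O: 0 + 2(560.5) = 1121
Total out = 9002 mol/s; y_H₂O = 1121 / 9002 = 0.1245.

0.125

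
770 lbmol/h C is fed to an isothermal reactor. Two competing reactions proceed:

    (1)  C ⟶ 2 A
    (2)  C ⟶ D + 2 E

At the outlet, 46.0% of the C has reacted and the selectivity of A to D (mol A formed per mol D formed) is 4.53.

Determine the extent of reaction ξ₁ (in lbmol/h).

Conversion of C: C consumed = 0.46 × 770 = 354.2 lbmol/h = 1ξ₁ + 1ξ₂.
Selectivity: 2ξ₁ / (1ξ₂) = 4.53 → ξ₁ = 2.265 ξ₂.
Substitute: (1·2.265 + 1) ξ₂ = 354.2 → ξ₂ = 108.5 lbmol/h, ξ₁ = 245.7 lbmol/h.
Outlet amounts (n = n₀ + Σ ν·ξ):
  C: 770 − 1(245.7) − 1(108.5) = 415.8
  A: 0 + 2(245.7) = 491.4
  D: 0 + 1(108.5) = 108.5
  E: 0 + 2(108.5) = 217

ξ₁ = 246 lbmol/h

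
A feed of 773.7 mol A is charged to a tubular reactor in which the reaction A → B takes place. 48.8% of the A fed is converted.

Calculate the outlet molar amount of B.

A reacted = 0.488 × 773.7 = 377.6 mol; ν_A = −1, so ξ = 377.6/1 = 377.6 mol.
Outlet amounts (n = n₀ + ν ξ):
  A: 773.7 − 1(377.6) = 396.1
  B: 0 + 1(377.6) = 377.6

378 mol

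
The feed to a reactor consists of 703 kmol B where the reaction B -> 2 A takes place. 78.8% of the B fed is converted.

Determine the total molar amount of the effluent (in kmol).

1260 kmol

B reacted = 0.788 × 703 = 554 kmol; ν_B = −1, so ξ = 554/1 = 554 kmol.
Outlet amounts (n = n₀ + ν ξ):
  B: 703 − 1(554) = 149
  A: 0 + 2(554) = 1108
Total out = 149 + 1108 = 1257 kmol.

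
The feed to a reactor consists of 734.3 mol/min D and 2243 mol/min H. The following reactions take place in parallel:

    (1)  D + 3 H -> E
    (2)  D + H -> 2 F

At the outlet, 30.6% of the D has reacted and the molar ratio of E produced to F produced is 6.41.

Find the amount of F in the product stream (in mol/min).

32.5 mol/min

Conversion of D: D consumed = 0.306 × 734.3 = 224.7 mol/min = 1ξ₁ + 1ξ₂.
Selectivity: 1ξ₁ / (2ξ₂) = 6.41 → ξ₁ = 12.82 ξ₂.
Substitute: (1·12.82 + 1) ξ₂ = 224.7 → ξ₂ = 16.26 mol/min, ξ₁ = 208.4 mol/min.
Outlet amounts (n = n₀ + Σ ν·ξ):
  D: 734.3 − 1(208.4) − 1(16.26) = 509.6
  H: 2243 − 3(208.4) − 1(16.26) = 1601
  E: 0 + 1(208.4) = 208.4
  F: 0 + 2(16.26) = 32.52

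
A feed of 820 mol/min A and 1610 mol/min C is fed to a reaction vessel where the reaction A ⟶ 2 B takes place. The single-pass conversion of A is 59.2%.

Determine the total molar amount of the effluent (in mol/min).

2920 mol/min

A reacted = 0.592 × 820 = 485.4 mol/min; ν_A = −1, so ξ = 485.4/1 = 485.4 mol/min.
Outlet amounts (n = n₀ + ν ξ):
  A: 820 − 1(485.4) = 334.6
  B: 0 + 2(485.4) = 970.9
  C: 1610 (inert)
Total out = 334.6 + 970.9 + 1610 = 2915 mol/min.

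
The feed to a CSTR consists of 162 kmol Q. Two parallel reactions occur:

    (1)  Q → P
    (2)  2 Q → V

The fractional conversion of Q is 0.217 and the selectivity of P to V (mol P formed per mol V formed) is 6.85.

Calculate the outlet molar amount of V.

Conversion of Q: Q consumed = 0.217 × 162 = 35.15 kmol = 1ξ₁ + 2ξ₂.
Selectivity: 1ξ₁ / (1ξ₂) = 6.85 → ξ₁ = 6.85 ξ₂.
Substitute: (1·6.85 + 2) ξ₂ = 35.15 → ξ₂ = 3.972 kmol, ξ₁ = 27.21 kmol.
Outlet amounts (n = n₀ + Σ ν·ξ):
  Q: 162 − 1(27.21) − 2(3.972) = 126.8
  P: 0 + 1(27.21) = 27.21
  V: 0 + 1(3.972) = 3.972

3.97 kmol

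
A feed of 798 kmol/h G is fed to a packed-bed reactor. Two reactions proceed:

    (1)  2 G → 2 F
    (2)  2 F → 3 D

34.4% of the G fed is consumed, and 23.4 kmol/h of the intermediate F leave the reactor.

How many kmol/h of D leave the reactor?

Conversion of G: G consumed = 2ξ₁ = 0.344 × 798 → ξ₁ = 137.3 kmol/h.
F balance: n_F = 0 + 2ξ₁ − 2ξ₂ = 23.4 → ξ₂ = (2·137.3 − 23.4)/2 = 125.6 kmol/h.
Outlet amounts (n = n₀ + Σ ν·ξ):
  G: 798 − 2(137.3) = 523.5
  F: 0 + 2(137.3) − 2(125.6) = 23.4
  D: 0 + 3(125.6) = 376.7

377 kmol/h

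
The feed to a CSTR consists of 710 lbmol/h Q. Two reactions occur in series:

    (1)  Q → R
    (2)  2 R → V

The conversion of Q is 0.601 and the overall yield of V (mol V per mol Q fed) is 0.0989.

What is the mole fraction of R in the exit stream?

0.447

Conversion of Q: Q consumed = 1ξ₁ = 0.601 × 710 → ξ₁ = 426.7 lbmol/h.
Yield of V: 1ξ₂ / 710 = 0.0989 → ξ₂ = 70.22 lbmol/h.
Outlet amounts (n = n₀ + Σ ν·ξ):
  Q: 710 − 1(426.7) = 283.3
  R: 0 + 1(426.7) − 2(70.22) = 286.3
  V: 0 + 1(70.22) = 70.22
Total out = 639.8 lbmol/h; y_R = 286.3 / 639.8 = 0.4475.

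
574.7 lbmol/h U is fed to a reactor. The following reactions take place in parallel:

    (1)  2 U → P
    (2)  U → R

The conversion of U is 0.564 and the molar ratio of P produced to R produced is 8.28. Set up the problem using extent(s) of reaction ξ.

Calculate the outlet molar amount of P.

Conversion of U: U consumed = 0.564 × 574.7 = 324.1 lbmol/h = 2ξ₁ + 1ξ₂.
Selectivity: 1ξ₁ / (1ξ₂) = 8.28 → ξ₁ = 8.28 ξ₂.
Substitute: (2·8.28 + 1) ξ₂ = 324.1 → ξ₂ = 18.46 lbmol/h, ξ₁ = 152.8 lbmol/h.
Outlet amounts (n = n₀ + Σ ν·ξ):
  U: 574.7 − 2(152.8) − 1(18.46) = 250.6
  P: 0 + 1(152.8) = 152.8
  R: 0 + 1(18.46) = 18.46

153 lbmol/h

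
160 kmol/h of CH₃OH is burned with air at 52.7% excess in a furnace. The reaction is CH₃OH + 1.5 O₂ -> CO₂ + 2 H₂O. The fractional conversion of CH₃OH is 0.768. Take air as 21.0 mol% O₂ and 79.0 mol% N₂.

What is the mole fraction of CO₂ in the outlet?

0.0625

Stoichiometric O₂ = 1.5 × 160 = 240 kmol/h; O₂ fed = 240 × 1.527 = 366.5 kmol/h.
N₂ fed = 366.5 × 79/21 = 1379 kmol/h.
Fuel reacted = 0.768 × 160 → ξ = 122.9 kmol/h.
Outlet (n = n₀ + ν ξ):
  CH₃OH: 160 − 1(122.9) = 37.12
  O₂: 366.5 − 1.5(122.9) = 182.2
  N₂: 1379 (inert)
  CO₂: 0 + 1(122.9) = 122.9
  H₂O: 0 + 2(122.9) = 245.8
Total out = 1967 kmol/h; y_CO₂ = 122.9 / 1967 = 0.06248.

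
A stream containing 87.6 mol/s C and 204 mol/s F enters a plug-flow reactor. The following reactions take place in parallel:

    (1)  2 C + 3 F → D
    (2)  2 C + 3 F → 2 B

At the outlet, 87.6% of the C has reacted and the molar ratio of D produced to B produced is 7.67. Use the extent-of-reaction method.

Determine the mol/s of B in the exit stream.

4.7 mol/s

Conversion of C: C consumed = 0.876 × 87.6 = 76.74 mol/s = 2ξ₁ + 2ξ₂.
Selectivity: 1ξ₁ / (2ξ₂) = 7.67 → ξ₁ = 15.34 ξ₂.
Substitute: (2·15.34 + 2) ξ₂ = 76.74 → ξ₂ = 2.348 mol/s, ξ₁ = 36.02 mol/s.
Outlet amounts (n = n₀ + Σ ν·ξ):
  C: 87.6 − 2(36.02) − 2(2.348) = 10.86
  F: 204 − 3(36.02) − 3(2.348) = 88.89
  D: 0 + 1(36.02) = 36.02
  B: 0 + 2(2.348) = 4.696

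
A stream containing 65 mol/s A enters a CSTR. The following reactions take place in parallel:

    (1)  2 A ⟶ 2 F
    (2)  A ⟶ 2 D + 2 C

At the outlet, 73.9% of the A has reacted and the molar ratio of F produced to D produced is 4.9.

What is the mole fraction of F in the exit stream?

Conversion of A: A consumed = 0.739 × 65 = 48.03 mol/s = 2ξ₁ + 1ξ₂.
Selectivity: 2ξ₁ / (2ξ₂) = 4.9 → ξ₁ = 4.9 ξ₂.
Substitute: (2·4.9 + 1) ξ₂ = 48.03 → ξ₂ = 4.448 mol/s, ξ₁ = 21.79 mol/s.
Outlet amounts (n = n₀ + Σ ν·ξ):
  A: 65 − 2(21.79) − 1(4.448) = 16.97
  F: 0 + 2(21.79) = 43.59
  D: 0 + 2(4.448) = 8.895
  C: 0 + 2(4.448) = 8.895
Total out = 78.34 mol/s; y_F = 43.59 / 78.34 = 0.5564.

0.556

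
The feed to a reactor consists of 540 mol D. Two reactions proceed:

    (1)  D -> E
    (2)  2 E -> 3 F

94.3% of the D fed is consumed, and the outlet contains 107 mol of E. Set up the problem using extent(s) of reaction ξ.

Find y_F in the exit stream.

Conversion of D: D consumed = 1ξ₁ = 0.943 × 540 → ξ₁ = 509.2 mol.
E balance: n_E = 0 + 1ξ₁ − 2ξ₂ = 107 → ξ₂ = (1·509.2 − 107)/2 = 201.1 mol.
Outlet amounts (n = n₀ + Σ ν·ξ):
  D: 540 − 1(509.2) = 30.78
  E: 0 + 1(509.2) − 2(201.1) = 107
  F: 0 + 3(201.1) = 603.3
Total out = 741.1 mol; y_F = 603.3 / 741.1 = 0.8141.

0.814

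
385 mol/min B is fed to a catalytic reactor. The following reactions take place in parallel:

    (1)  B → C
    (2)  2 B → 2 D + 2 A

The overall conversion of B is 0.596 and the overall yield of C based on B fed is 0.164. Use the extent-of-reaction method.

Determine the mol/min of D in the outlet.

Yield of C: 1ξ₁ / 385 = 0.164 → ξ₁ = 63.14 mol/min.
Conversion of B: 1ξ₁ + 2ξ₂ = 0.596 × 385 = 229.5 → ξ₂ = 83.16 mol/min.
Outlet amounts (n = n₀ + Σ ν·ξ):
  B: 385 − 1(63.14) − 2(83.16) = 155.5
  C: 0 + 1(63.14) = 63.14
  D: 0 + 2(83.16) = 166.3
  A: 0 + 2(83.16) = 166.3

166 mol/min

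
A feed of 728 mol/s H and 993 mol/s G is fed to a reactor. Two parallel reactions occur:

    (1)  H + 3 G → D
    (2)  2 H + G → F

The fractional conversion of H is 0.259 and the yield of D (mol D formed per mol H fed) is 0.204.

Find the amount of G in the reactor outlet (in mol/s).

527 mol/s

Yield of D: 1ξ₁ / 728 = 0.204 → ξ₁ = 148.5 mol/s.
Conversion of H: 1ξ₁ + 2ξ₂ = 0.259 × 728 = 188.6 → ξ₂ = 20.02 mol/s.
Outlet amounts (n = n₀ + Σ ν·ξ):
  H: 728 − 1(148.5) − 2(20.02) = 539.4
  G: 993 − 3(148.5) − 1(20.02) = 527.4
  D: 0 + 1(148.5) = 148.5
  F: 0 + 1(20.02) = 20.02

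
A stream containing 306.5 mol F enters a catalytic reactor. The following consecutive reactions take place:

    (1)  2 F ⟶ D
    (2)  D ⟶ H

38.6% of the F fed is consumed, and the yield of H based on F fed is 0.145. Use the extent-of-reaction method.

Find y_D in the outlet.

0.0595

Conversion of F: F consumed = 2ξ₁ = 0.386 × 306.5 → ξ₁ = 59.15 mol.
Yield of H: 1ξ₂ / 306.5 = 0.145 → ξ₂ = 44.44 mol.
Outlet amounts (n = n₀ + Σ ν·ξ):
  F: 306.5 − 2(59.15) = 188.2
  D: 0 + 1(59.15) − 1(44.44) = 14.71
  H: 0 + 1(44.44) = 44.44
Total out = 247.3 mol; y_D = 14.71 / 247.3 = 0.05948.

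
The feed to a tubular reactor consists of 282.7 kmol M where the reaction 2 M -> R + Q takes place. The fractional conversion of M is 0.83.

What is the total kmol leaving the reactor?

M reacted = 0.83 × 282.7 = 234.6 kmol; ν_M = −2, so ξ = 234.6/2 = 117.3 kmol.
Outlet amounts (n = n₀ + ν ξ):
  M: 282.7 − 2(117.3) = 48.06
  R: 0 + 1(117.3) = 117.3
  Q: 0 + 1(117.3) = 117.3
Total out = 48.06 + 117.3 + 117.3 = 282.7 kmol.

283 kmol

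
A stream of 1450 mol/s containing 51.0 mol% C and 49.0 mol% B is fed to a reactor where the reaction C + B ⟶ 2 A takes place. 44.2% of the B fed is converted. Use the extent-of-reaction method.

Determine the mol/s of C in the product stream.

B reacted = 0.442 × 710.5 = 314 mol/s; ν_B = −1, so ξ = 314/1 = 314 mol/s.
Outlet amounts (n = n₀ + ν ξ):
  C: 739.5 − 1(314) = 425.5
  B: 710.5 − 1(314) = 396.5
  A: 0 + 2(314) = 628.1

425 mol/s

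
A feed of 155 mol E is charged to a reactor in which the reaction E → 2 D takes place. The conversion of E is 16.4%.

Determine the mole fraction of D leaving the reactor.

E reacted = 0.164 × 155 = 25.42 mol; ν_E = −1, so ξ = 25.42/1 = 25.42 mol.
Outlet amounts (n = n₀ + ν ξ):
  E: 155 − 1(25.42) = 129.6
  D: 0 + 2(25.42) = 50.84
Total out = 180.4 mol; y_D = 50.84 / 180.4 = 0.2818.

0.282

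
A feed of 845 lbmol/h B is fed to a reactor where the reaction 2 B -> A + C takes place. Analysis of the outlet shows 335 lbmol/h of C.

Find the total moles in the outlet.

For C: n = n₀ + 1ξ → 335 = 0 + 1ξ, giving ξ = 335 lbmol/h.
Outlet amounts (n = n₀ + ν ξ):
  B: 845 − 2(335) = 175
  A: 0 + 1(335) = 335
  C: 0 + 1(335) = 335
Total out = 175 + 335 + 335 = 845 lbmol/h.

845 lbmol/h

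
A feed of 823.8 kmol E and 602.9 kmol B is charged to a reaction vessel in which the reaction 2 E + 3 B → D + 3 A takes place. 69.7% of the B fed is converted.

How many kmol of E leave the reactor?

B reacted = 0.697 × 602.9 = 420.2 kmol; ν_B = −3, so ξ = 420.2/3 = 140.1 kmol.
Outlet amounts (n = n₀ + ν ξ):
  E: 823.8 − 2(140.1) = 543.7
  B: 602.9 − 3(140.1) = 182.7
  D: 0 + 1(140.1) = 140.1
  A: 0 + 3(140.1) = 420.2

544 kmol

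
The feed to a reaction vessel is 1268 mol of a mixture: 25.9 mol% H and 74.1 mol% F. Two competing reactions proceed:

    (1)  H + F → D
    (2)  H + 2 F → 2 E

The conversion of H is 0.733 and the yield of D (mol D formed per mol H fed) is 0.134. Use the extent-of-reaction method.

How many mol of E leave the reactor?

Yield of D: 1ξ₁ / 328.4 = 0.134 → ξ₁ = 44.01 mol.
Conversion of H: 1ξ₁ + 1ξ₂ = 0.733 × 328.4 = 240.7 → ξ₂ = 196.7 mol.
Outlet amounts (n = n₀ + Σ ν·ξ):
  H: 328.4 − 1(44.01) − 1(196.7) = 87.69
  F: 939.6 − 1(44.01) − 2(196.7) = 502.1
  D: 0 + 1(44.01) = 44.01
  E: 0 + 2(196.7) = 393.4

393 mol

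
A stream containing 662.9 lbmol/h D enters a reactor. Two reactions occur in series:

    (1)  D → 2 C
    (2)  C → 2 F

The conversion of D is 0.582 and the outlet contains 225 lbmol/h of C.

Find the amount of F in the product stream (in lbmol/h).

1090 lbmol/h

Conversion of D: D consumed = 1ξ₁ = 0.582 × 662.9 → ξ₁ = 385.8 lbmol/h.
C balance: n_C = 0 + 2ξ₁ − 1ξ₂ = 225 → ξ₂ = (2·385.8 − 225)/1 = 546.6 lbmol/h.
Outlet amounts (n = n₀ + Σ ν·ξ):
  D: 662.9 − 1(385.8) = 277.1
  C: 0 + 2(385.8) − 1(546.6) = 225
  F: 0 + 2(546.6) = 1093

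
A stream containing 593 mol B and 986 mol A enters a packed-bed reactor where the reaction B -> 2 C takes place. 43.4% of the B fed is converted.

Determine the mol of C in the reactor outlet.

B reacted = 0.434 × 593 = 257.4 mol; ν_B = −1, so ξ = 257.4/1 = 257.4 mol.
Outlet amounts (n = n₀ + ν ξ):
  B: 593 − 1(257.4) = 335.6
  C: 0 + 2(257.4) = 514.7
  A: 986 (inert)

515 mol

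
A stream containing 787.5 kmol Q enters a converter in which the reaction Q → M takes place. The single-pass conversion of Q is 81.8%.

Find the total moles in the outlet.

788 kmol

Q reacted = 0.818 × 787.5 = 644.2 kmol; ν_Q = −1, so ξ = 644.2/1 = 644.2 kmol.
Outlet amounts (n = n₀ + ν ξ):
  Q: 787.5 − 1(644.2) = 143.3
  M: 0 + 1(644.2) = 644.2
Total out = 143.3 + 644.2 = 787.5 kmol.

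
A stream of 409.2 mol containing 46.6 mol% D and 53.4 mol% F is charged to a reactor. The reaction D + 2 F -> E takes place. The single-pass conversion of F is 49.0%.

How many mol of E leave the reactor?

53.5 mol

F reacted = 0.49 × 218.5 = 107.1 mol; ν_F = −2, so ξ = 107.1/2 = 53.54 mol.
Outlet amounts (n = n₀ + ν ξ):
  D: 190.7 − 1(53.54) = 137.2
  F: 218.5 − 2(53.54) = 111.4
  E: 0 + 1(53.54) = 53.54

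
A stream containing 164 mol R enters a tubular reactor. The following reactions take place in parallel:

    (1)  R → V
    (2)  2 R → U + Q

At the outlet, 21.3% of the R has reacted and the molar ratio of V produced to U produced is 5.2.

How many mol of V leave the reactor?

25.2 mol

Conversion of R: R consumed = 0.213 × 164 = 34.93 mol = 1ξ₁ + 2ξ₂.
Selectivity: 1ξ₁ / (1ξ₂) = 5.2 → ξ₁ = 5.2 ξ₂.
Substitute: (1·5.2 + 2) ξ₂ = 34.93 → ξ₂ = 4.852 mol, ξ₁ = 25.23 mol.
Outlet amounts (n = n₀ + Σ ν·ξ):
  R: 164 − 1(25.23) − 2(4.852) = 129.1
  V: 0 + 1(25.23) = 25.23
  U: 0 + 1(4.852) = 4.852
  Q: 0 + 1(4.852) = 4.852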